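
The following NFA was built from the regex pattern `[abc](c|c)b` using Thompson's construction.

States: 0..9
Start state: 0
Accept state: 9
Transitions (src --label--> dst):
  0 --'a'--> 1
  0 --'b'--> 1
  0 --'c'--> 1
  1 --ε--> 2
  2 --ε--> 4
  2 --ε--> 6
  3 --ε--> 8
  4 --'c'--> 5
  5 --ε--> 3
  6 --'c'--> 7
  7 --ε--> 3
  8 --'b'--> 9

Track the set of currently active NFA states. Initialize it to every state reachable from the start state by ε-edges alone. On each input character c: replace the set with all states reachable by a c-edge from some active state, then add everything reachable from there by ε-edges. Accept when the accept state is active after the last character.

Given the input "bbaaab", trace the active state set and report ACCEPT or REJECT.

Answer: REJECT

Steps:
S₀ = ε-closure({0}) = {0}
'b' @ 1: {1,2,4,6}
'b' @ 2: {}  — dead — no transitions
rest 'aaab' ignored (set empty)
after full input: {}  (accept=9 not in)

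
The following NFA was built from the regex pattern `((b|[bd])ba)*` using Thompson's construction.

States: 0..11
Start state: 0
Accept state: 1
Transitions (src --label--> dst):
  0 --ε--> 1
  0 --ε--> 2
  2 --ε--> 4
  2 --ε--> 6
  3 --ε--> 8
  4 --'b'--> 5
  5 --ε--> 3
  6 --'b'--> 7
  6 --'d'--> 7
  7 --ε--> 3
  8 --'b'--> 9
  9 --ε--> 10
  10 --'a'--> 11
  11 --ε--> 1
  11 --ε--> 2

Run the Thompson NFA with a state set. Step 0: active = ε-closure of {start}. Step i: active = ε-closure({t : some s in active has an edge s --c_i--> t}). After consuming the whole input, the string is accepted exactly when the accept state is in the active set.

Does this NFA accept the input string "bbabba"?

Answer: ACCEPT

Trace:
S₀ = ε-closure({0}) = {0,1,2,4,6}
'b' @ 1: {3,5,7,8}
'b' @ 2: {9,10}
'a' @ 3: {1,2,4,6,11}  ✓accept
'b' @ 4: {3,5,7,8}
'b' @ 5: {9,10}
'a' @ 6: {1,2,4,6,11}  ✓accept
final: {1,2,4,6,11}; accept 1 in set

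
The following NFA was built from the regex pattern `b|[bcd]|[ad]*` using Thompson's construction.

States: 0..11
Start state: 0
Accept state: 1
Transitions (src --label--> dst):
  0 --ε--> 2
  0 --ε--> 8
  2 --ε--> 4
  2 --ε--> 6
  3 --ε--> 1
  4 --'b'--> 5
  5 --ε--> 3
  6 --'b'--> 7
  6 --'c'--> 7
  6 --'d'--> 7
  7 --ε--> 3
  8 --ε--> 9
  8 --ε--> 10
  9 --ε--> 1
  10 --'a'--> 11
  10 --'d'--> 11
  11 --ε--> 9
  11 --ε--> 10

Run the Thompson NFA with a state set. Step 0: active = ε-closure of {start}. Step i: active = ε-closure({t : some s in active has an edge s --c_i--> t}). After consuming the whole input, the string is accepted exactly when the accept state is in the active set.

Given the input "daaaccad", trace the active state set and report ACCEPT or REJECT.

initial (ε-close {0}): {0,1,2,4,6,8,9,10}
'd' @ 1: {1,3,7,9,10,11}  (accept∈set)
'a' @ 2: {1,9,10,11}  (accept∈set)
'a' @ 3: {1,9,10,11}  (accept∈set)
'a' @ 4: {1,9,10,11}  (accept∈set)
'c' @ 5: {}  — no active states
rest 'cad' ignored (set empty)
end set {} — state 1 not in

Answer: REJECT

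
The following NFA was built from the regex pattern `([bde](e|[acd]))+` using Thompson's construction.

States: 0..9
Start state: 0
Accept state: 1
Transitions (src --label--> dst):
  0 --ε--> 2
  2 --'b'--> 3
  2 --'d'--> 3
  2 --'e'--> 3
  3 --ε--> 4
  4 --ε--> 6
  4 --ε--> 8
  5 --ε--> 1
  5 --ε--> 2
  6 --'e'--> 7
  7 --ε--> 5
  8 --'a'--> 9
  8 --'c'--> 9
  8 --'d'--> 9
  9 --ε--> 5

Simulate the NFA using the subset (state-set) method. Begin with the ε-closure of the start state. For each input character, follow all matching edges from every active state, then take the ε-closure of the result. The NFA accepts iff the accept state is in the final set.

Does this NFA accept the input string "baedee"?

Answer: ACCEPT

Derivation:
S₀ = ε-closure({0}) = {0,2}
'b' @ 1: {3,4,6,8}
'a' @ 2: {1,2,5,9}  [accepting]
'e' @ 3: {3,4,6,8}
'd' @ 4: {1,2,5,9}  [accepting]
'e' @ 5: {3,4,6,8}
'e' @ 6: {1,2,5,7}  [accepting]
final: {1,2,5,7}; accept 1 in set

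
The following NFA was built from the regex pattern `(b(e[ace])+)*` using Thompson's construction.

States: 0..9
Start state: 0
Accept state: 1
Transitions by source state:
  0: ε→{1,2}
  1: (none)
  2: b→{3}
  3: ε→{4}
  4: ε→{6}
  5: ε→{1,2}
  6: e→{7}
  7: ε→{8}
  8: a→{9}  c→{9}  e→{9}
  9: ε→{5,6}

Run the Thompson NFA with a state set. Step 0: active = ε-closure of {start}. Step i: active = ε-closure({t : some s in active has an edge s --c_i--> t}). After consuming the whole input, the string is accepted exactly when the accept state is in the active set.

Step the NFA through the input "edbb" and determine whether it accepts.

initial (ε-close {0}): {0,1,2}
'e' @ 1: {}  — no active states
rest 'dbb' ignored (set empty)
final: {}; accept 1 not in set

Answer: REJECT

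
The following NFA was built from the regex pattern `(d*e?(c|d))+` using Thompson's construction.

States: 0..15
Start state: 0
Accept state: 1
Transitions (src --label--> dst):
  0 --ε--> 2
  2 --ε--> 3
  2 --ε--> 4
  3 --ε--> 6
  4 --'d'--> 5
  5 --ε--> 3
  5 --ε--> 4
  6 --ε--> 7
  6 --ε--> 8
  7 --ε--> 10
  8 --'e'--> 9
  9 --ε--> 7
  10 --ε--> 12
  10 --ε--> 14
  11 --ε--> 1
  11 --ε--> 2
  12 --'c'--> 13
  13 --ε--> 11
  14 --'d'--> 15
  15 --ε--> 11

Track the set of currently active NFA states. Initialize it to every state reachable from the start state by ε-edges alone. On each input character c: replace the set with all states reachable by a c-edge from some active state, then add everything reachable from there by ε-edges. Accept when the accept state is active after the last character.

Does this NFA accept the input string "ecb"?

Answer: REJECT

Trace:
initial (ε-close {0}): {0,2,3,4,6,7,8,10,12,14}
'e' @ 1: {7,9,10,12,14}
'c' @ 2: {1,2,3,4,6,7,8,10,11,12,13,14}  ✓accept
'b' @ 3: {}  — no active states
final: {}; accept 1 not in set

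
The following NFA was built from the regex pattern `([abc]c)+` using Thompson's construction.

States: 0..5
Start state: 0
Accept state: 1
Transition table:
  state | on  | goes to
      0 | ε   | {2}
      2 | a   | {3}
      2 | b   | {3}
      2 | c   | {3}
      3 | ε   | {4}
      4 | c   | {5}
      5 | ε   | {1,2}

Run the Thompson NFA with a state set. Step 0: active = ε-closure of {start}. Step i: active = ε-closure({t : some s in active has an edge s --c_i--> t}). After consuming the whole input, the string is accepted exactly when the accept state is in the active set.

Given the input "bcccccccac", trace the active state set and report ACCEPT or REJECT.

S₀ = ε-closure({0}) = {0,2}
'b' @ 1: {3,4}
'c' @ 2: {1,2,5}  [accepting]
'c' @ 3: {3,4}
'c' @ 4: {1,2,5}  [accepting]
'c' @ 5: {3,4}
'c' @ 6: {1,2,5}  [accepting]
'c' @ 7: {3,4}
'c' @ 8: {1,2,5}  [accepting]
'a' @ 9: {3,4}
'c' @ 10: {1,2,5}  [accepting]
after full input: {1,2,5}  (accept=1 in)

Answer: ACCEPT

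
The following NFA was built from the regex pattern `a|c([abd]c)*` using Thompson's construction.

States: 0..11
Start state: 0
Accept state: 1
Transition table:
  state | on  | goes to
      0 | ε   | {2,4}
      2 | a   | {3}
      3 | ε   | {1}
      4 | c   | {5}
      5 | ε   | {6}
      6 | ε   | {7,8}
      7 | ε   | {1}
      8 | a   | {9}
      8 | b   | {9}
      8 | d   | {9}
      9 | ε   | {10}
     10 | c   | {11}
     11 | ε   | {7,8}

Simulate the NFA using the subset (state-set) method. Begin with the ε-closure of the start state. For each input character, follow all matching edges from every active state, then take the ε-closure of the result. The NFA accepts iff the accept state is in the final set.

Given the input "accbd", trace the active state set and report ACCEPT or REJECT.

Answer: REJECT

Trace:
S₀ = ε-closure({0}) = {0,2,4}
'a' @ 1: {1,3}  (accept∈set)
'c' @ 2: {}  — no active states
rest 'cbd' ignored (set empty)
after full input: {}  (accept=1 not in)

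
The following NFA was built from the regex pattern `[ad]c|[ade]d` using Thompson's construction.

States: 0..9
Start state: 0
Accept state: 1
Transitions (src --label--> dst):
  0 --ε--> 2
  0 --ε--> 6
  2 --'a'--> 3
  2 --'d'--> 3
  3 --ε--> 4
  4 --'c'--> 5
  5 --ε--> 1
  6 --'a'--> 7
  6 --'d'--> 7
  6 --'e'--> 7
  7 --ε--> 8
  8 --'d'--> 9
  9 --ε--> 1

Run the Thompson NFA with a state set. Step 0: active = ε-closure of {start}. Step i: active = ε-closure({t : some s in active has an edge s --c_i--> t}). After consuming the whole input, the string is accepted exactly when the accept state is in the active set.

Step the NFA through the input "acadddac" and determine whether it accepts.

start: ε-closure({0}) = {0,2,6}
'a' @ 1: {3,4,7,8}
'c' @ 2: {1,5}  [accepting]
'a' @ 3: {}  — no active states
rest 'dddac' ignored (set empty)
end set {} — state 1 not in

Answer: REJECT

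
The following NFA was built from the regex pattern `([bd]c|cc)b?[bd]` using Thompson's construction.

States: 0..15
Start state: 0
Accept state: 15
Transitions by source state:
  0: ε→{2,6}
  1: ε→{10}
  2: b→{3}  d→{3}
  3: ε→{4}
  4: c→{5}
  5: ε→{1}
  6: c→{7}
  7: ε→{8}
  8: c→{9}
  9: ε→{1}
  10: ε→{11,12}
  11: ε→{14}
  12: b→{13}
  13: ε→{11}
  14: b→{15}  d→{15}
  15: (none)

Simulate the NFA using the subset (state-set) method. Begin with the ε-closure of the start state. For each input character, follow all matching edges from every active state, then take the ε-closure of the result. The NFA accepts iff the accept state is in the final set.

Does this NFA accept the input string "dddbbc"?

Answer: REJECT

Steps:
S₀ = ε-closure({0}) = {0,2,6}
'd' @ 1: {3,4}
'd' @ 2: {}  — no active states
rest 'dbbc' ignored (set empty)
after full input: {}  (accept=15 not in)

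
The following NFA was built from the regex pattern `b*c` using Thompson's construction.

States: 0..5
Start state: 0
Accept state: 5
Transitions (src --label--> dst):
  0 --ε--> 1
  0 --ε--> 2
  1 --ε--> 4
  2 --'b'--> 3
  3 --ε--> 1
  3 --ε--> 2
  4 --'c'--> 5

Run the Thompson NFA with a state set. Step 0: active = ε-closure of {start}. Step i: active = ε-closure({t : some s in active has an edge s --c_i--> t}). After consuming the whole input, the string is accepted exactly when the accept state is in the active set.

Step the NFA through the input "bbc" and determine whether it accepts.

start: ε-closure({0}) = {0,1,2,4}
'b' @ 1: {1,2,3,4}
'b' @ 2: {1,2,3,4}
'c' @ 3: {5}  [accepting]
after full input: {5}  (accept=5 in)

Answer: ACCEPT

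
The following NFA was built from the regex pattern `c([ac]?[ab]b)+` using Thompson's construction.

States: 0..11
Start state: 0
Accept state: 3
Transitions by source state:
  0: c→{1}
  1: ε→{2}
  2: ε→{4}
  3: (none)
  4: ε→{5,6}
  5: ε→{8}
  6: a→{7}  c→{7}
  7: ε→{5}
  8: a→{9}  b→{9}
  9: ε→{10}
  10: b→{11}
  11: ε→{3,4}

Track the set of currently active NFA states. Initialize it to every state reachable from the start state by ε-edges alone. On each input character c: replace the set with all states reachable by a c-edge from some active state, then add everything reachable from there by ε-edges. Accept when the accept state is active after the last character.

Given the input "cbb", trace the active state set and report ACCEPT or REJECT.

Answer: ACCEPT

Trace:
S₀ = ε-closure({0}) = {0}
'c' @ 1: {1,2,4,5,6,8}
'b' @ 2: {9,10}
'b' @ 3: {3,4,5,6,8,11}  [accepting]
after full input: {3,4,5,6,8,11}  (accept=3 in)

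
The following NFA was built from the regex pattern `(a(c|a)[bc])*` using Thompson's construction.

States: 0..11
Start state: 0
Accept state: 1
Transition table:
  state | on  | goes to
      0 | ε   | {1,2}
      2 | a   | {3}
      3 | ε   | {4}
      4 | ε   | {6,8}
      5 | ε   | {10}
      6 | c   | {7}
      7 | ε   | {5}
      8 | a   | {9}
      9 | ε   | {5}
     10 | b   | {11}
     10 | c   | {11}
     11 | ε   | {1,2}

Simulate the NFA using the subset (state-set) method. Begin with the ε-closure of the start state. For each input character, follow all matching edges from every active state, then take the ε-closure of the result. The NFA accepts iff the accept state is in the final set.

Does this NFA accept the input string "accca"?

Answer: REJECT

Derivation:
initial (ε-close {0}): {0,1,2}
'a' @ 1: {3,4,6,8}
'c' @ 2: {5,7,10}
'c' @ 3: {1,2,11}  [accepting]
'c' @ 4: {}  — no active states
rest 'a' ignored (set empty)
end set {} — state 1 not in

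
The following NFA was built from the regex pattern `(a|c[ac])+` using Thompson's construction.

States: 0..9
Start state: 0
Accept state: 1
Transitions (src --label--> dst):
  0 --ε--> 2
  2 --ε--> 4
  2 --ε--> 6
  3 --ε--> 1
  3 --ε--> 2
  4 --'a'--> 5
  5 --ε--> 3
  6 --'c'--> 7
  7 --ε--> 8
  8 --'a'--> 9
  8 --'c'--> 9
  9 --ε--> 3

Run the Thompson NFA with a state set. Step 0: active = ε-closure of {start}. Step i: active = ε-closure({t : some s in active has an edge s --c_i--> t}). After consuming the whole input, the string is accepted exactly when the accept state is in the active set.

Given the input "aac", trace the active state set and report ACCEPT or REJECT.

Answer: REJECT

Derivation:
S₀ = ε-closure({0}) = {0,2,4,6}
'a' @ 1: {1,2,3,4,5,6}  (accept∈set)
'a' @ 2: {1,2,3,4,5,6}  (accept∈set)
'c' @ 3: {7,8}
after full input: {7,8}  (accept=1 not in)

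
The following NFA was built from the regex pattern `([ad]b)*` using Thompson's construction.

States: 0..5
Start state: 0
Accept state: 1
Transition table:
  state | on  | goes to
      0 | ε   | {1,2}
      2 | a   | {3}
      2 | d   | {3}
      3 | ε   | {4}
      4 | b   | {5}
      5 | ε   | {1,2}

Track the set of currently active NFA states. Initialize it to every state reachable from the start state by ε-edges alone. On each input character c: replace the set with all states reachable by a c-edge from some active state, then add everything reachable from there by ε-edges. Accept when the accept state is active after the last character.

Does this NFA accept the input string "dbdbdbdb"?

Answer: ACCEPT

Trace:
S₀ = ε-closure({0}) = {0,1,2}
'd' @ 1: {3,4}
'b' @ 2: {1,2,5}  (accept∈set)
'd' @ 3: {3,4}
'b' @ 4: {1,2,5}  (accept∈set)
'd' @ 5: {3,4}
'b' @ 6: {1,2,5}  (accept∈set)
'd' @ 7: {3,4}
'b' @ 8: {1,2,5}  (accept∈set)
end set {1,2,5} — state 1 in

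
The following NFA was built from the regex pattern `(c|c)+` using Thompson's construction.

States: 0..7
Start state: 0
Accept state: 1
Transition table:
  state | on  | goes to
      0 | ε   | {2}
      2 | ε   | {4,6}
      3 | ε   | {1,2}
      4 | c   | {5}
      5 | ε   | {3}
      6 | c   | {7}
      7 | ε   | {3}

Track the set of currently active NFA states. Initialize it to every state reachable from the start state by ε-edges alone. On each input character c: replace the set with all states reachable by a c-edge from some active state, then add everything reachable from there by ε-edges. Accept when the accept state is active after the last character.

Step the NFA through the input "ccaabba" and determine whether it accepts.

Answer: REJECT

Steps:
S₀ = ε-closure({0}) = {0,2,4,6}
'c' @ 1: {1,2,3,4,5,6,7}  [accepting]
'c' @ 2: {1,2,3,4,5,6,7}  [accepting]
'a' @ 3: {}  — no active states
rest 'abba' ignored (set empty)
final: {}; accept 1 not in set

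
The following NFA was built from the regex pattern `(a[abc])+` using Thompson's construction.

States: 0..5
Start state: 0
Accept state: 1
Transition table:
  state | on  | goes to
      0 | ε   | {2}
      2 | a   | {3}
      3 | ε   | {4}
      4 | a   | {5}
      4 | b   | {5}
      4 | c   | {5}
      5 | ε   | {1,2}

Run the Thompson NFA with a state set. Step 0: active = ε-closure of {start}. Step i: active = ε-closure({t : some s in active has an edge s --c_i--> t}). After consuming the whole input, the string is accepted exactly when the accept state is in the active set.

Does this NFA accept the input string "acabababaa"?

Answer: ACCEPT

Derivation:
initial (ε-close {0}): {0,2}
'a' @ 1: {3,4}
'c' @ 2: {1,2,5}  [accepting]
'a' @ 3: {3,4}
'b' @ 4: {1,2,5}  [accepting]
'a' @ 5: {3,4}
'b' @ 6: {1,2,5}  [accepting]
'a' @ 7: {3,4}
'b' @ 8: {1,2,5}  [accepting]
'a' @ 9: {3,4}
'a' @ 10: {1,2,5}  [accepting]
final: {1,2,5}; accept 1 in set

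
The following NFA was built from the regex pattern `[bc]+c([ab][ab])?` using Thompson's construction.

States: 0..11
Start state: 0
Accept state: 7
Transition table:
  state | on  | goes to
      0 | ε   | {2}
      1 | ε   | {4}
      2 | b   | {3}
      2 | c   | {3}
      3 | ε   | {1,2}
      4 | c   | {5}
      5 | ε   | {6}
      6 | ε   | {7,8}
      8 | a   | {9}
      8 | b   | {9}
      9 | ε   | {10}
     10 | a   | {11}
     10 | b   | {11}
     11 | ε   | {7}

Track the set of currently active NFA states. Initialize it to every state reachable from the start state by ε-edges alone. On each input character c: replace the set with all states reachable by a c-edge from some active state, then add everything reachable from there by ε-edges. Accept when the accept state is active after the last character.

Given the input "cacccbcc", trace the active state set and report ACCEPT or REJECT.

Answer: REJECT

Steps:
start: ε-closure({0}) = {0,2}
'c' @ 1: {1,2,3,4}
'a' @ 2: {}  — dead — no transitions
rest 'cccbcc' ignored (set empty)
after full input: {}  (accept=7 not in)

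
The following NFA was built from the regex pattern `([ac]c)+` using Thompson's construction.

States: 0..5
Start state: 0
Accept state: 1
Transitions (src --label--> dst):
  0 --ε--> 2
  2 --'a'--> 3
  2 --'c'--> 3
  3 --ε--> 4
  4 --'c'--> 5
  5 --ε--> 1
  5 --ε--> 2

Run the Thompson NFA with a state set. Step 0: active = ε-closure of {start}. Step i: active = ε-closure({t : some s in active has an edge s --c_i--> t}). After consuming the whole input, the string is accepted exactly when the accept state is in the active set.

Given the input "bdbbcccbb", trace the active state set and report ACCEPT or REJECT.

Answer: REJECT

Steps:
start: ε-closure({0}) = {0,2}
'b' @ 1: {}  — dead — no transitions
rest 'dbbcccbb' ignored (set empty)
final: {}; accept 1 not in set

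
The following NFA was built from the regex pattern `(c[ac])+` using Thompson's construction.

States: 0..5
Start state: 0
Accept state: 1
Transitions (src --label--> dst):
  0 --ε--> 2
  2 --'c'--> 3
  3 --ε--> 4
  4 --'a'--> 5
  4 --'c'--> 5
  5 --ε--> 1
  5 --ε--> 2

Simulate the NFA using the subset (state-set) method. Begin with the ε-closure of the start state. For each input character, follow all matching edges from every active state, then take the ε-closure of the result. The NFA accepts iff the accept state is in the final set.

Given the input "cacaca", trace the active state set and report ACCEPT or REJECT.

S₀ = ε-closure({0}) = {0,2}
'c' @ 1: {3,4}
'a' @ 2: {1,2,5}  [accepting]
'c' @ 3: {3,4}
'a' @ 4: {1,2,5}  [accepting]
'c' @ 5: {3,4}
'a' @ 6: {1,2,5}  [accepting]
final: {1,2,5}; accept 1 in set

Answer: ACCEPT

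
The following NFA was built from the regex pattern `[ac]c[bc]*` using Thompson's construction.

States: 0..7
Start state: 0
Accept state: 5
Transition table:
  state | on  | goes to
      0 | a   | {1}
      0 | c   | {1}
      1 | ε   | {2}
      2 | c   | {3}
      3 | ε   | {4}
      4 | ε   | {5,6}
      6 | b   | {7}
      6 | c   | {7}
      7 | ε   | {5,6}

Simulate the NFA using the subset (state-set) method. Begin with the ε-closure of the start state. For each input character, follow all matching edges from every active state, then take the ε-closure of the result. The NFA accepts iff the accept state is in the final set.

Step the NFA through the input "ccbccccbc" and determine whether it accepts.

Answer: ACCEPT

Derivation:
start: ε-closure({0}) = {0}
'c' @ 1: {1,2}
'c' @ 2: {3,4,5,6}  (accept∈set)
'b' @ 3: {5,6,7}  (accept∈set)
'c' @ 4: {5,6,7}  (accept∈set)
'c' @ 5: {5,6,7}  (accept∈set)
'c' @ 6: {5,6,7}  (accept∈set)
'c' @ 7: {5,6,7}  (accept∈set)
'b' @ 8: {5,6,7}  (accept∈set)
'c' @ 9: {5,6,7}  (accept∈set)
final: {5,6,7}; accept 5 in set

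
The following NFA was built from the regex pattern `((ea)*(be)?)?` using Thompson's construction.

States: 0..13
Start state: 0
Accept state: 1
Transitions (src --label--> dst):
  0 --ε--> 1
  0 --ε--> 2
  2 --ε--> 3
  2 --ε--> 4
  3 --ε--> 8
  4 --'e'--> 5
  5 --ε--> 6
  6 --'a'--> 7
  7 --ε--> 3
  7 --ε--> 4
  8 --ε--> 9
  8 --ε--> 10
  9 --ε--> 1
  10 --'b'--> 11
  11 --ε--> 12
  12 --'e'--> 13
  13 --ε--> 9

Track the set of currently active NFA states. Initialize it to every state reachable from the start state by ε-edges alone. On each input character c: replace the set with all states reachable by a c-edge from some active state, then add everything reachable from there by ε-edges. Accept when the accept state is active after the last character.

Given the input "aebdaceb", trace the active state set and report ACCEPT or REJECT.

initial (ε-close {0}): {0,1,2,3,4,8,9,10}
'a' @ 1: {}  — state set empty
rest 'ebdaceb' ignored (set empty)
final: {}; accept 1 not in set

Answer: REJECT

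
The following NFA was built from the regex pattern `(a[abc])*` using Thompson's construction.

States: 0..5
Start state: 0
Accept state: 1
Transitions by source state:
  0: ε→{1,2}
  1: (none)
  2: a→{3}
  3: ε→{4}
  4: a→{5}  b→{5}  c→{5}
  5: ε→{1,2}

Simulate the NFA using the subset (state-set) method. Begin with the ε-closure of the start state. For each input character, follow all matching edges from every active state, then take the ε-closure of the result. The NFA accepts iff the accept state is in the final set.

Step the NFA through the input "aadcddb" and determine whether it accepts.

initial (ε-close {0}): {0,1,2}
'a' @ 1: {3,4}
'a' @ 2: {1,2,5}  ✓accept
'd' @ 3: {}  — state set empty
rest 'cddb' ignored (set empty)
after full input: {}  (accept=1 not in)

Answer: REJECT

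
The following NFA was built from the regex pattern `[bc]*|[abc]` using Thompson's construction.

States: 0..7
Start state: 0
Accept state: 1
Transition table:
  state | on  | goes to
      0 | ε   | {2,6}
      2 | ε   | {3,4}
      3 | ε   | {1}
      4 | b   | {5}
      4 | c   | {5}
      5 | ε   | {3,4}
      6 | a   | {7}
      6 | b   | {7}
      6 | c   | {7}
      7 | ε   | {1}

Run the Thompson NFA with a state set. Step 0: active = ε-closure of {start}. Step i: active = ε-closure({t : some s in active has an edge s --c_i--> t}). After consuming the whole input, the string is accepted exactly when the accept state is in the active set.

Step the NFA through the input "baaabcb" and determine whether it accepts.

Answer: REJECT

Derivation:
S₀ = ε-closure({0}) = {0,1,2,3,4,6}
'b' @ 1: {1,3,4,5,7}  [accepting]
'a' @ 2: {}  — dead — no transitions
rest 'aabcb' ignored (set empty)
end set {} — state 1 not in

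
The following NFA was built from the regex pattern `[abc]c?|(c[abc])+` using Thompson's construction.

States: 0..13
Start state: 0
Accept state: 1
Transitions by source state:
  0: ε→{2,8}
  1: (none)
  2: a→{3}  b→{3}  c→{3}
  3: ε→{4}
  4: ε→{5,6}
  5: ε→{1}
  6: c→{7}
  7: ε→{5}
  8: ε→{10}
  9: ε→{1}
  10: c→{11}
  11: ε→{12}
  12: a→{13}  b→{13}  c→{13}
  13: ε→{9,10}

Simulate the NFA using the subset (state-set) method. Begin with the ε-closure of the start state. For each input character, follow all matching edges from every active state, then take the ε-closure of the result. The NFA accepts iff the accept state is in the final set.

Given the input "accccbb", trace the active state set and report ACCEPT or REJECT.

start: ε-closure({0}) = {0,2,8,10}
'a' @ 1: {1,3,4,5,6}  [accepting]
'c' @ 2: {1,5,7}  [accepting]
'c' @ 3: {}  — dead — no transitions
rest 'ccbb' ignored (set empty)
after full input: {}  (accept=1 not in)

Answer: REJECT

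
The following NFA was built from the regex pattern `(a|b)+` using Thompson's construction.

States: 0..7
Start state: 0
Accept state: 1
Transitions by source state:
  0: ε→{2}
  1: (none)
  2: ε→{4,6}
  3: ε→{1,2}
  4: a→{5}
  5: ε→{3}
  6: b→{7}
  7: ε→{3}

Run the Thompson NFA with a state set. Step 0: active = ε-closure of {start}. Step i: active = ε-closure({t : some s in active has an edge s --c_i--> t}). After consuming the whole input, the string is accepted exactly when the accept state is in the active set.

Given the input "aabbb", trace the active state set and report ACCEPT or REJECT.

Answer: ACCEPT

Derivation:
S₀ = ε-closure({0}) = {0,2,4,6}
'a' @ 1: {1,2,3,4,5,6}  [accepting]
'a' @ 2: {1,2,3,4,5,6}  [accepting]
'b' @ 3: {1,2,3,4,6,7}  [accepting]
'b' @ 4: {1,2,3,4,6,7}  [accepting]
'b' @ 5: {1,2,3,4,6,7}  [accepting]
end set {1,2,3,4,6,7} — state 1 in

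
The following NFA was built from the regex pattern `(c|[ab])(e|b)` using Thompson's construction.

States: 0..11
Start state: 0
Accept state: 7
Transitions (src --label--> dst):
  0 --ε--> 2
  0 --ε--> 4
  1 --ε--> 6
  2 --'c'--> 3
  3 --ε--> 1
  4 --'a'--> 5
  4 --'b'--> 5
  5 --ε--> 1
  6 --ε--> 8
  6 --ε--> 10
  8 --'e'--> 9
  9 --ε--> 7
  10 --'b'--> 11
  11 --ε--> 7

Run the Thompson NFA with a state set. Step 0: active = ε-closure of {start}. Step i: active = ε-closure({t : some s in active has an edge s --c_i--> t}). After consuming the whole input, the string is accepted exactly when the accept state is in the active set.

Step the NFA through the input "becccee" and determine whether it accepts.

S₀ = ε-closure({0}) = {0,2,4}
'b' @ 1: {1,5,6,8,10}
'e' @ 2: {7,9}  (accept∈set)
'c' @ 3: {}  — no active states
rest 'ccee' ignored (set empty)
after full input: {}  (accept=7 not in)

Answer: REJECT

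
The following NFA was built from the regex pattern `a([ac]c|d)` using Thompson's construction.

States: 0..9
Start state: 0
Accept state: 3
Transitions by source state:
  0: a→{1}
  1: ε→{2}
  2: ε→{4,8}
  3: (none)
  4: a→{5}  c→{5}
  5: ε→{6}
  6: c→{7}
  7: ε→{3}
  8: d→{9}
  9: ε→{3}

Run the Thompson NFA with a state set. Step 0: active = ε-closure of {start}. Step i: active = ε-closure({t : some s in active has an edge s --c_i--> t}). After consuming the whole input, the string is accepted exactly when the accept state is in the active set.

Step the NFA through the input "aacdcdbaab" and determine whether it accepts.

Answer: REJECT

Steps:
initial (ε-close {0}): {0}
'a' @ 1: {1,2,4,8}
'a' @ 2: {5,6}
'c' @ 3: {3,7}  [accepting]
'd' @ 4: {}  — state set empty
rest 'cdbaab' ignored (set empty)
final: {}; accept 3 not in set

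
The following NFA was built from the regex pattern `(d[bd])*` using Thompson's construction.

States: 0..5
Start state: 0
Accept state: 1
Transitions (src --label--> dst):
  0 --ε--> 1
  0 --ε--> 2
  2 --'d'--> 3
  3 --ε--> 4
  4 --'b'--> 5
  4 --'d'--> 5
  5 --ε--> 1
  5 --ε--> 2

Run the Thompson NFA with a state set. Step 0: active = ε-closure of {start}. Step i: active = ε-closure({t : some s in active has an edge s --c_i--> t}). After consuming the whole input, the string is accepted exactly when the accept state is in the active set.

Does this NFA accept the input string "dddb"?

Answer: ACCEPT

Steps:
start: ε-closure({0}) = {0,1,2}
'd' @ 1: {3,4}
'd' @ 2: {1,2,5}  ✓accept
'd' @ 3: {3,4}
'b' @ 4: {1,2,5}  ✓accept
final: {1,2,5}; accept 1 in set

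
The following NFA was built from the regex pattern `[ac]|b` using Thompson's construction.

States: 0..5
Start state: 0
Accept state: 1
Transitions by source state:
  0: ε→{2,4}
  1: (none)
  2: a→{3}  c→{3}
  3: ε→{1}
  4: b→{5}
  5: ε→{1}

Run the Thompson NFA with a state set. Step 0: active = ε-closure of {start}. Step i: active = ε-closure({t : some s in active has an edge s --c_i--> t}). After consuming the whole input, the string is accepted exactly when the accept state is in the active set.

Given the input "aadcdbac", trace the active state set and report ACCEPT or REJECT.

Answer: REJECT

Derivation:
start: ε-closure({0}) = {0,2,4}
'a' @ 1: {1,3}  (accept∈set)
'a' @ 2: {}  — no active states
rest 'dcdbac' ignored (set empty)
after full input: {}  (accept=1 not in)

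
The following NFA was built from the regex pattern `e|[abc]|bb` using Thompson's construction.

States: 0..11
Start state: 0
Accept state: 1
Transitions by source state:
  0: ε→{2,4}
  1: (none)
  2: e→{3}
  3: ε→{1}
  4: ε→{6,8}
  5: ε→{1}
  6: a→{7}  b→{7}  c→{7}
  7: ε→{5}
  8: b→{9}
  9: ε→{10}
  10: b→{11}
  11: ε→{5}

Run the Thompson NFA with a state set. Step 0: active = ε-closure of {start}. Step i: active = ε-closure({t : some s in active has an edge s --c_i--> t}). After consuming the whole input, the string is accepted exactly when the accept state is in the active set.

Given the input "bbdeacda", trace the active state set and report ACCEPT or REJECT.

start: ε-closure({0}) = {0,2,4,6,8}
'b' @ 1: {1,5,7,9,10}  [accepting]
'b' @ 2: {1,5,11}  [accepting]
'd' @ 3: {}  — no active states
rest 'eacda' ignored (set empty)
end set {} — state 1 not in

Answer: REJECT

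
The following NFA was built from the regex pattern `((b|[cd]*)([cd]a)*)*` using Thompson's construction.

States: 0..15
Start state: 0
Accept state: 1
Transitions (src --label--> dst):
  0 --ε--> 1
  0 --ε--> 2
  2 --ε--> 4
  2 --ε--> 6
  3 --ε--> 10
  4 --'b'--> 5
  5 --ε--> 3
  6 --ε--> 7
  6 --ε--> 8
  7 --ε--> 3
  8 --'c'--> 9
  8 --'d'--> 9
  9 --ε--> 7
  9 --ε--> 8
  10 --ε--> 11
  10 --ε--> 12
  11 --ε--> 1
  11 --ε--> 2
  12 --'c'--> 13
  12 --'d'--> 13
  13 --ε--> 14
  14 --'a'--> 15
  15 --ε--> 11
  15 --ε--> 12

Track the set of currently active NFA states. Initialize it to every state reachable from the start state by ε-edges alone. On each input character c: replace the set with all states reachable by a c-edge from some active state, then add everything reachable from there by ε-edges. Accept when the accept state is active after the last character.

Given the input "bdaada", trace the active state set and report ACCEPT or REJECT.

Answer: REJECT

Trace:
start: ε-closure({0}) = {0,1,2,3,4,6,7,8,10,11,12}
'b' @ 1: {1,2,3,4,5,6,7,8,10,11,12}  ✓accept
'd' @ 2: {1,2,3,4,6,7,8,9,10,11,12,13,14}  ✓accept
'a' @ 3: {1,2,3,4,6,7,8,10,11,12,15}  ✓accept
'a' @ 4: {}  — state set empty
rest 'da' ignored (set empty)
after full input: {}  (accept=1 not in)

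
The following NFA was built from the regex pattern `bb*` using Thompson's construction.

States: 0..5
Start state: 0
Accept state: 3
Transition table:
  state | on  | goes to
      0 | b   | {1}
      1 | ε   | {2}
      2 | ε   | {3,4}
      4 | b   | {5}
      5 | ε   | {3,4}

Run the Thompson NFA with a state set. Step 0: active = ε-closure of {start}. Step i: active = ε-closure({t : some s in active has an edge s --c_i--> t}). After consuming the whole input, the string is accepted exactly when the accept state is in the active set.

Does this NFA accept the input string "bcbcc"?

start: ε-closure({0}) = {0}
'b' @ 1: {1,2,3,4}  (accept∈set)
'c' @ 2: {}  — state set empty
rest 'bcc' ignored (set empty)
end set {} — state 3 not in

Answer: REJECT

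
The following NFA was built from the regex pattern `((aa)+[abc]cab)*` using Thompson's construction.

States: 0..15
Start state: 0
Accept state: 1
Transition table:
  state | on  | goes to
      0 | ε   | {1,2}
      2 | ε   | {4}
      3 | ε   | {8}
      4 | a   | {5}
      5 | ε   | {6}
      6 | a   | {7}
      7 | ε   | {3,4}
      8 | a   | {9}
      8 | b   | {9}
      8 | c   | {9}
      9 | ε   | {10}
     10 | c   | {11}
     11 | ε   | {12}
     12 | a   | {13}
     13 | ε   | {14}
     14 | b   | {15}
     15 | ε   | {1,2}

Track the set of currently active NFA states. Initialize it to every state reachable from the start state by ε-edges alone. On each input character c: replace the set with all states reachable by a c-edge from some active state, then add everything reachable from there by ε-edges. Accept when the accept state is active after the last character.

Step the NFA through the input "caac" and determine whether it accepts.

Answer: REJECT

Steps:
start: ε-closure({0}) = {0,1,2,4}
'c' @ 1: {}  — no active states
rest 'aac' ignored (set empty)
end set {} — state 1 not in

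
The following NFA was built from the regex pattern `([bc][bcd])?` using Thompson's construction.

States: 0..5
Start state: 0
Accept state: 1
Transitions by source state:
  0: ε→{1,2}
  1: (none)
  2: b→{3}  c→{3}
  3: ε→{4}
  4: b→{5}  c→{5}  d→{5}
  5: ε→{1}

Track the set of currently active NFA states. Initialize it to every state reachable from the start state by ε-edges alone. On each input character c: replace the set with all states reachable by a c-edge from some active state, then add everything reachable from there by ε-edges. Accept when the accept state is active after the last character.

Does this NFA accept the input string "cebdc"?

S₀ = ε-closure({0}) = {0,1,2}
'c' @ 1: {3,4}
'e' @ 2: {}  — state set empty
rest 'bdc' ignored (set empty)
final: {}; accept 1 not in set

Answer: REJECT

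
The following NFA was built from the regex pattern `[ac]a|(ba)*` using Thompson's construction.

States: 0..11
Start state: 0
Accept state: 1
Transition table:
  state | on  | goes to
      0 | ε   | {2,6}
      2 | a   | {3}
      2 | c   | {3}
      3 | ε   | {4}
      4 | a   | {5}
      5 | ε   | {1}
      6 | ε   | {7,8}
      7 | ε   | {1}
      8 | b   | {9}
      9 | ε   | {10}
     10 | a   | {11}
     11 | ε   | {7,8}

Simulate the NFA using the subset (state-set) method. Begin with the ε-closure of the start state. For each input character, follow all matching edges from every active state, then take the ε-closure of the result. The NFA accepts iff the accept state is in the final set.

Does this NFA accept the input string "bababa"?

start: ε-closure({0}) = {0,1,2,6,7,8}
'b' @ 1: {9,10}
'a' @ 2: {1,7,8,11}  [accepting]
'b' @ 3: {9,10}
'a' @ 4: {1,7,8,11}  [accepting]
'b' @ 5: {9,10}
'a' @ 6: {1,7,8,11}  [accepting]
final: {1,7,8,11}; accept 1 in set

Answer: ACCEPT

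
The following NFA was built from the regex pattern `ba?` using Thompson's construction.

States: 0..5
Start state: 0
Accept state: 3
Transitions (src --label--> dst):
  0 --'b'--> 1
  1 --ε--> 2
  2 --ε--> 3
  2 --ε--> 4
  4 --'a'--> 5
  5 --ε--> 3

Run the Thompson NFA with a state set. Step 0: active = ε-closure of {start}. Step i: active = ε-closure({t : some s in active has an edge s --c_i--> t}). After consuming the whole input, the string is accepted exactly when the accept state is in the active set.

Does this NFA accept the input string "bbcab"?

S₀ = ε-closure({0}) = {0}
'b' @ 1: {1,2,3,4}  (accept∈set)
'b' @ 2: {}  — dead — no transitions
rest 'cab' ignored (set empty)
final: {}; accept 3 not in set

Answer: REJECT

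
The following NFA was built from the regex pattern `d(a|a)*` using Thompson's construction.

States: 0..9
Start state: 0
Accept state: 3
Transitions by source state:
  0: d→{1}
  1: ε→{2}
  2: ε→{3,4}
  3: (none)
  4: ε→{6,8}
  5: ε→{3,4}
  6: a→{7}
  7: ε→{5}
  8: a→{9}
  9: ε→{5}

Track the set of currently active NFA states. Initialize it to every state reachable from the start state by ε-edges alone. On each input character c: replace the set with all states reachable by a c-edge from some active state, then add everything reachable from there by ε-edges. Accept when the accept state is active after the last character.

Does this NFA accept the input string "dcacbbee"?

Answer: REJECT

Steps:
start: ε-closure({0}) = {0}
'd' @ 1: {1,2,3,4,6,8}  ✓accept
'c' @ 2: {}  — dead — no transitions
rest 'acbbee' ignored (set empty)
end set {} — state 3 not in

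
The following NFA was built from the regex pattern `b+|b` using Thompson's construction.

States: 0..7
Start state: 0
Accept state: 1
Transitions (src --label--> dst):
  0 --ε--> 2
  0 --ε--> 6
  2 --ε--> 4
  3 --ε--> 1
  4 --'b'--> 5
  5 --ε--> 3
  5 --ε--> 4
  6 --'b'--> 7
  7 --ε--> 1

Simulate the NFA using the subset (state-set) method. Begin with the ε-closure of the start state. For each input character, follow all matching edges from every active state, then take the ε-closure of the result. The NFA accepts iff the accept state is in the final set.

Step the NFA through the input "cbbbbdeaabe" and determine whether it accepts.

Answer: REJECT

Trace:
S₀ = ε-closure({0}) = {0,2,4,6}
'c' @ 1: {}  — state set empty
rest 'bbbbdeaabe' ignored (set empty)
final: {}; accept 1 not in set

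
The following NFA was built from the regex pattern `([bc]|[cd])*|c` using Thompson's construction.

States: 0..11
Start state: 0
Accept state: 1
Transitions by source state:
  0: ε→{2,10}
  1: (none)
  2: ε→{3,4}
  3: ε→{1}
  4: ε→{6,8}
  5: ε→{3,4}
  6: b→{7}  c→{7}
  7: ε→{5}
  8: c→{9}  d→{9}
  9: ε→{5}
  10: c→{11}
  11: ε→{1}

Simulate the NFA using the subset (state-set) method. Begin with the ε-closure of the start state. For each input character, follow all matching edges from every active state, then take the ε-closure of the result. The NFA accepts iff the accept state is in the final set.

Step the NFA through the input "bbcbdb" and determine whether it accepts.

start: ε-closure({0}) = {0,1,2,3,4,6,8,10}
'b' @ 1: {1,3,4,5,6,7,8}  ✓accept
'b' @ 2: {1,3,4,5,6,7,8}  ✓accept
'c' @ 3: {1,3,4,5,6,7,8,9}  ✓accept
'b' @ 4: {1,3,4,5,6,7,8}  ✓accept
'd' @ 5: {1,3,4,5,6,8,9}  ✓accept
'b' @ 6: {1,3,4,5,6,7,8}  ✓accept
end set {1,3,4,5,6,7,8} — state 1 in

Answer: ACCEPT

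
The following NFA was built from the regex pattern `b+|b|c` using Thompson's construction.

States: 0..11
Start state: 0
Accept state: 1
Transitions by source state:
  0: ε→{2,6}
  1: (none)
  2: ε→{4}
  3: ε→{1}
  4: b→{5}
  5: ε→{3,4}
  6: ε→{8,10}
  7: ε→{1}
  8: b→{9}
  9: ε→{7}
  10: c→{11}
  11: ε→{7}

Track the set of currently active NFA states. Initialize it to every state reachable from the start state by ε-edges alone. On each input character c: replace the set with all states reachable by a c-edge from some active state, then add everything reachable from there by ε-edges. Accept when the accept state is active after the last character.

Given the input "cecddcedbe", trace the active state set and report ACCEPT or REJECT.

S₀ = ε-closure({0}) = {0,2,4,6,8,10}
'c' @ 1: {1,7,11}  [accepting]
'e' @ 2: {}  — dead — no transitions
rest 'cddcedbe' ignored (set empty)
final: {}; accept 1 not in set

Answer: REJECT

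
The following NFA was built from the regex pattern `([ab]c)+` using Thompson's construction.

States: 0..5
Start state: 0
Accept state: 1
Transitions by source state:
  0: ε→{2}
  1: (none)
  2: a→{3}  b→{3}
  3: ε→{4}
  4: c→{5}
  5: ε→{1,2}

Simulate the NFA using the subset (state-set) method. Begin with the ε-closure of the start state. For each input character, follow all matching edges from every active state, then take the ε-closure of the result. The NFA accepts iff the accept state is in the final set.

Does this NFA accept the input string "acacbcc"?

Answer: REJECT

Steps:
initial (ε-close {0}): {0,2}
'a' @ 1: {3,4}
'c' @ 2: {1,2,5}  [accepting]
'a' @ 3: {3,4}
'c' @ 4: {1,2,5}  [accepting]
'b' @ 5: {3,4}
'c' @ 6: {1,2,5}  [accepting]
'c' @ 7: {}  — state set empty
end set {} — state 1 not in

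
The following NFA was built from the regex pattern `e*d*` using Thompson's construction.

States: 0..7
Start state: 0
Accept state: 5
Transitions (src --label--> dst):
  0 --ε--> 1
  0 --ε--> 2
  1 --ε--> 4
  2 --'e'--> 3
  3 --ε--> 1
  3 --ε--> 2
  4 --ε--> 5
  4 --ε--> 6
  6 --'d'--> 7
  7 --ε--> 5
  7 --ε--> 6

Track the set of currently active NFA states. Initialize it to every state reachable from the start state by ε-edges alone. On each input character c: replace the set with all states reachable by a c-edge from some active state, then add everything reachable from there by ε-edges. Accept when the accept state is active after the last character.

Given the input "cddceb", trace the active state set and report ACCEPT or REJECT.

start: ε-closure({0}) = {0,1,2,4,5,6}
'c' @ 1: {}  — state set empty
rest 'ddceb' ignored (set empty)
end set {} — state 5 not in

Answer: REJECT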